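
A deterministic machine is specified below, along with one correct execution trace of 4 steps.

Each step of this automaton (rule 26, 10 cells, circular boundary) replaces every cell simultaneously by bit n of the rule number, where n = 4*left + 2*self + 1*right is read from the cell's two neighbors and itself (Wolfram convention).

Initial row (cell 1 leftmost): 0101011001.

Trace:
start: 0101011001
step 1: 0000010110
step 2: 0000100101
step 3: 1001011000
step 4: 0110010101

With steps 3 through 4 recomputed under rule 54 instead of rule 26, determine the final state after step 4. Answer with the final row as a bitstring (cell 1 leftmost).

0110000000

(re-executing steps 3..4 under rule 54; state before step 3: 0000100101)
step 3: 1001111111
step 4: 0110000000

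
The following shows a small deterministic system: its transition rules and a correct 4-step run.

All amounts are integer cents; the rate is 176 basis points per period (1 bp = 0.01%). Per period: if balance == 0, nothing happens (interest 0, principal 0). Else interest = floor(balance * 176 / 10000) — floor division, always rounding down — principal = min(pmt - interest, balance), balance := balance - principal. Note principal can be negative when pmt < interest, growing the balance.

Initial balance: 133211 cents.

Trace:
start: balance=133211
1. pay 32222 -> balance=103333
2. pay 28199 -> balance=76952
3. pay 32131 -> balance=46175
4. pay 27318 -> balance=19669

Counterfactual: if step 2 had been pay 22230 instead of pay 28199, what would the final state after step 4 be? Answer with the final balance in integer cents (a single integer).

25850

(re-executing from step 2 with the substitution; state before step 2: balance=103333)
2. pay 22230 -> balance=82921
3. pay 32131 -> balance=52249
4. pay 27318 -> balance=25850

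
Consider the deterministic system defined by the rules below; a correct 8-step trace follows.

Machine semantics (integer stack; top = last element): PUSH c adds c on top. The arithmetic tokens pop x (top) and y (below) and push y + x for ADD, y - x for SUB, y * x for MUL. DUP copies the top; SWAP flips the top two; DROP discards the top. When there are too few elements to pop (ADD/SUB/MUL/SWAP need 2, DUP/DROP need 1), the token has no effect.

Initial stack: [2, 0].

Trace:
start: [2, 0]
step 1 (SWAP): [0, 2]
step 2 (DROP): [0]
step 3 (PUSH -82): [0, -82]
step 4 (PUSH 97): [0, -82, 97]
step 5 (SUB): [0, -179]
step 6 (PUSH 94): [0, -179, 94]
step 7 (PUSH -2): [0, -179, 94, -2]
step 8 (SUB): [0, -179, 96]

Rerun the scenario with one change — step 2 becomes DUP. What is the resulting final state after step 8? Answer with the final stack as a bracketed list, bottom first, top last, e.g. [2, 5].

[0, 2, 2, -179, 96]

(re-executing from step 2 with the substitution; state before step 2: [0, 2])
step 2 (DUP): [0, 2, 2]
step 3 (PUSH -82): [0, 2, 2, -82]
step 4 (PUSH 97): [0, 2, 2, -82, 97]
step 5 (SUB): [0, 2, 2, -179]
step 6 (PUSH 94): [0, 2, 2, -179, 94]
step 7 (PUSH -2): [0, 2, 2, -179, 94, -2]
step 8 (SUB): [0, 2, 2, -179, 96]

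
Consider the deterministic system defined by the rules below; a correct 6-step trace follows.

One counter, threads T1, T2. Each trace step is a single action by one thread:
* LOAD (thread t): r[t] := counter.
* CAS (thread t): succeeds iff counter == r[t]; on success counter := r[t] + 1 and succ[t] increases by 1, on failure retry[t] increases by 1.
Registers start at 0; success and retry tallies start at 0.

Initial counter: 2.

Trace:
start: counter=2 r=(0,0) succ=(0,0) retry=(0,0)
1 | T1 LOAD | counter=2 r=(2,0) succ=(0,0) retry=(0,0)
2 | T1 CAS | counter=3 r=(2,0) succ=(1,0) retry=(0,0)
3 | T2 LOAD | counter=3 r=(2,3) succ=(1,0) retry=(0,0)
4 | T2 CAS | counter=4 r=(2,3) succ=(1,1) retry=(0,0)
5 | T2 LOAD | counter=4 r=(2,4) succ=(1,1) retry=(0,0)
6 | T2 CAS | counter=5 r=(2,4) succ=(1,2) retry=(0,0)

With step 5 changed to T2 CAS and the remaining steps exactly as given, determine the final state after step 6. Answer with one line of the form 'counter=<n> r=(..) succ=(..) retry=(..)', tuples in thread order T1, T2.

(re-executing from step 5 with the substitution; state before step 5: counter=4 r=(2,3) succ=(1,1) retry=(0,0))
5 | T2 CAS | counter=4 r=(2,3) succ=(1,1) retry=(0,1)
6 | T2 CAS | counter=4 r=(2,3) succ=(1,1) retry=(0,2)

counter=4 r=(2,3) succ=(1,1) retry=(0,2)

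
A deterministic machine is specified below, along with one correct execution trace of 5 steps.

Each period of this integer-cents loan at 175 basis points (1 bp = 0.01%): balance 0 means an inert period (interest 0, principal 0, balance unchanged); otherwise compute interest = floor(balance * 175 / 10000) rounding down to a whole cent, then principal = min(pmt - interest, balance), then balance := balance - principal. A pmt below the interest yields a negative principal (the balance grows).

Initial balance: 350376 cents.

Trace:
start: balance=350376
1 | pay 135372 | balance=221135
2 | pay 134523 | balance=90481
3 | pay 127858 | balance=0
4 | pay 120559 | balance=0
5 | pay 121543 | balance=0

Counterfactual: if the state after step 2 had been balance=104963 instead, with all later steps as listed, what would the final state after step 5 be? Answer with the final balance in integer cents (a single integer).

state after step 2 := balance=104963
3 | pay 127858 | balance=0
4 | pay 120559 | balance=0
5 | pay 121543 | balance=0

0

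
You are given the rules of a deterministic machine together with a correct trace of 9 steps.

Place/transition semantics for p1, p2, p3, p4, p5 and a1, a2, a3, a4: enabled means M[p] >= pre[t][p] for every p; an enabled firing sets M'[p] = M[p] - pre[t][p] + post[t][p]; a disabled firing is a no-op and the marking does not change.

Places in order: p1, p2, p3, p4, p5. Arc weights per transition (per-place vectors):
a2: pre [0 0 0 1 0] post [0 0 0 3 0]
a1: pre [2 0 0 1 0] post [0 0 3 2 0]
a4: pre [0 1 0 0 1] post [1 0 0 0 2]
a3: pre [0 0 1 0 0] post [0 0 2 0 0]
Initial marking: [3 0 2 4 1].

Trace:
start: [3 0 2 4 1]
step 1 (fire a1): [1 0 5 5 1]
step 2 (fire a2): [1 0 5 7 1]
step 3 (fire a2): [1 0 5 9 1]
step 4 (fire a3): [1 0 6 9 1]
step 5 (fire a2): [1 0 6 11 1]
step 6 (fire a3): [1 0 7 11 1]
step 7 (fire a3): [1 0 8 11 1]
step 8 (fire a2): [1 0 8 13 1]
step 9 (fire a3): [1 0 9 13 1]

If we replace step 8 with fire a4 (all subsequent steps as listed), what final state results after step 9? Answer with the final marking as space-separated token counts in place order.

(re-executing from step 8 with the substitution; state before step 8: [1 0 8 11 1])
step 8 (fire a4): [1 0 8 11 1]
step 9 (fire a3): [1 0 9 11 1]

1 0 9 11 1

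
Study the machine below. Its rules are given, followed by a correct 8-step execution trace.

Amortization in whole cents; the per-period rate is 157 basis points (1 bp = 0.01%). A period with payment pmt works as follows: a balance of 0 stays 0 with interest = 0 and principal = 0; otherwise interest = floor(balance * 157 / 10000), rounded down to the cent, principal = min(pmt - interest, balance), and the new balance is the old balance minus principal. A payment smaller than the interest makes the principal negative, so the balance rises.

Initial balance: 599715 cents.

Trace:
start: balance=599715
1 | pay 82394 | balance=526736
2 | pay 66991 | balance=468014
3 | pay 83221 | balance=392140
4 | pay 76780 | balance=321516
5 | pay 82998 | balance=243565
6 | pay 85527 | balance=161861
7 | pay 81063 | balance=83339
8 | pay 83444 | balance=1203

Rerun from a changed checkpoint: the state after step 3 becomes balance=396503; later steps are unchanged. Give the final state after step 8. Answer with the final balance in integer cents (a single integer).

state after step 3 := balance=396503
4 | pay 76780 | balance=325948
5 | pay 82998 | balance=248067
6 | pay 85527 | balance=166434
7 | pay 81063 | balance=87984
8 | pay 83444 | balance=5921

5921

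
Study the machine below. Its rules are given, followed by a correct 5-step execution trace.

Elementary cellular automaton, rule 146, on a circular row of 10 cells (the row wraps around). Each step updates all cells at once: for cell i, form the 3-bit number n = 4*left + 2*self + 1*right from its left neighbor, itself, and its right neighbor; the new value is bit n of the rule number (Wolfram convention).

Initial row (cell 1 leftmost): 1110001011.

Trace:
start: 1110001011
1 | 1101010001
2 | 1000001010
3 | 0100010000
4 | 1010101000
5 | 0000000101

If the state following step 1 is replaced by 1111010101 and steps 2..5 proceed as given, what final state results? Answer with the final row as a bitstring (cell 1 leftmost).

state after step 1 := 1111010101
2 | 1110000000
3 | 0101000001
4 | 0000100010
5 | 0001010101

0001010101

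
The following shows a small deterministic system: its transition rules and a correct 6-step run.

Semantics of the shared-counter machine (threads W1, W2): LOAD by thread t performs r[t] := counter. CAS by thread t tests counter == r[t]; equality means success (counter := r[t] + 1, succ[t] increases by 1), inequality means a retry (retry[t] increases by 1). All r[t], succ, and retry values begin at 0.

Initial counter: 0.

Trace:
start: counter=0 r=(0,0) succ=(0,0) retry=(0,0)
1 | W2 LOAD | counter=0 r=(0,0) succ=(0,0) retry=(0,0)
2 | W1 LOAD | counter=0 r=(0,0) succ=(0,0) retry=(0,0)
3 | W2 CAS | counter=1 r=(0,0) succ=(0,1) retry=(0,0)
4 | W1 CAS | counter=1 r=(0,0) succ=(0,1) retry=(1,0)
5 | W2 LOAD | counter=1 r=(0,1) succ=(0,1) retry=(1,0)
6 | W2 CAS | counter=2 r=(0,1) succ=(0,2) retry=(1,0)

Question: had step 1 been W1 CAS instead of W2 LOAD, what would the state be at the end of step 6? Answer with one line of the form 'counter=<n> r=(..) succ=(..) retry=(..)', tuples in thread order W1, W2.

(re-executing from step 1 with the substitution; state before step 1: counter=0 r=(0,0) succ=(0,0) retry=(0,0))
1 | W1 CAS | counter=1 r=(0,0) succ=(1,0) retry=(0,0)
2 | W1 LOAD | counter=1 r=(1,0) succ=(1,0) retry=(0,0)
3 | W2 CAS | counter=1 r=(1,0) succ=(1,0) retry=(0,1)
4 | W1 CAS | counter=2 r=(1,0) succ=(2,0) retry=(0,1)
5 | W2 LOAD | counter=2 r=(1,2) succ=(2,0) retry=(0,1)
6 | W2 CAS | counter=3 r=(1,2) succ=(2,1) retry=(0,1)

counter=3 r=(1,2) succ=(2,1) retry=(0,1)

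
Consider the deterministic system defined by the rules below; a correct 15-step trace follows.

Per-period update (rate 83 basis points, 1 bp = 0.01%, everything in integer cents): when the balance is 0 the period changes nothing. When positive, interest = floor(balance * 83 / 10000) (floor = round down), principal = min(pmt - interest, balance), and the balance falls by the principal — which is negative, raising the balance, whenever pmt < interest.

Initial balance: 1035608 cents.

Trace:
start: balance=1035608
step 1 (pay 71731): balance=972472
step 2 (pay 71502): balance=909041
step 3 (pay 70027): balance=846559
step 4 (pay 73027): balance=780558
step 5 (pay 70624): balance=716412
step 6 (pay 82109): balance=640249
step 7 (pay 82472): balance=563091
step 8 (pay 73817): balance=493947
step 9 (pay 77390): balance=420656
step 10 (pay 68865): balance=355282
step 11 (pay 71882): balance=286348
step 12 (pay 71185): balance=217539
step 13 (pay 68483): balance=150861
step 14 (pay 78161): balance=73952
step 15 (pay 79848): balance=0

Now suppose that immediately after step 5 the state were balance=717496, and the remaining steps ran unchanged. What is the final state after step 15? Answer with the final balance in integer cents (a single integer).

0

state after step 5 := balance=717496
step 6 (pay 82109): balance=641342
step 7 (pay 82472): balance=564193
step 8 (pay 73817): balance=495058
step 9 (pay 77390): balance=421776
step 10 (pay 68865): balance=356411
step 11 (pay 71882): balance=287487
step 12 (pay 71185): balance=218688
step 13 (pay 68483): balance=152020
step 14 (pay 78161): balance=75120
step 15 (pay 79848): balance=0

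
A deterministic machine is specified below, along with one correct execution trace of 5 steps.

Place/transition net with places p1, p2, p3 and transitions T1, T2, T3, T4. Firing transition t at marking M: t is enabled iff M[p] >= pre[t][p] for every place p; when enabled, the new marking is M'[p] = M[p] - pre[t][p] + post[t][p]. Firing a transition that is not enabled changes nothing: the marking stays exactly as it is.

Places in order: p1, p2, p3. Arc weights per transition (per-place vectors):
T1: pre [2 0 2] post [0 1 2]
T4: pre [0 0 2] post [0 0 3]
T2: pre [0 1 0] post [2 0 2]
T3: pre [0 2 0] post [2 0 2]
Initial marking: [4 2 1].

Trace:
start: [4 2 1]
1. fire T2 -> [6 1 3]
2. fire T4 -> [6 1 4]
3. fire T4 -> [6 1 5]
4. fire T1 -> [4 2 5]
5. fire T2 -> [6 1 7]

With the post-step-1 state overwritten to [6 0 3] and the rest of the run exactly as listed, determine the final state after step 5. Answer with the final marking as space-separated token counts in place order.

state after step 1 := [6 0 3]
2. fire T4 -> [6 0 4]
3. fire T4 -> [6 0 5]
4. fire T1 -> [4 1 5]
5. fire T2 -> [6 0 7]

6 0 7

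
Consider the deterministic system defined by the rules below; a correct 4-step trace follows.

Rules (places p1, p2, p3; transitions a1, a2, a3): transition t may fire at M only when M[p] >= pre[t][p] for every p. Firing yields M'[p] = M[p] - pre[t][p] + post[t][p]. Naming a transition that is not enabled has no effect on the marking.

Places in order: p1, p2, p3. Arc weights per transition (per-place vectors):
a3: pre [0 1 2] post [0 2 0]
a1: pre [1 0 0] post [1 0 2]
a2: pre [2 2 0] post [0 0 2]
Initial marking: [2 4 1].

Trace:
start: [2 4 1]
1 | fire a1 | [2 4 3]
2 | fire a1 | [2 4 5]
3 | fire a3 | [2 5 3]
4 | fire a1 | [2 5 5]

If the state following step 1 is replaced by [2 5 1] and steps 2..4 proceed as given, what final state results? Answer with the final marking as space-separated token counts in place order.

state after step 1 := [2 5 1]
2 | fire a1 | [2 5 3]
3 | fire a3 | [2 6 1]
4 | fire a1 | [2 6 3]

2 6 3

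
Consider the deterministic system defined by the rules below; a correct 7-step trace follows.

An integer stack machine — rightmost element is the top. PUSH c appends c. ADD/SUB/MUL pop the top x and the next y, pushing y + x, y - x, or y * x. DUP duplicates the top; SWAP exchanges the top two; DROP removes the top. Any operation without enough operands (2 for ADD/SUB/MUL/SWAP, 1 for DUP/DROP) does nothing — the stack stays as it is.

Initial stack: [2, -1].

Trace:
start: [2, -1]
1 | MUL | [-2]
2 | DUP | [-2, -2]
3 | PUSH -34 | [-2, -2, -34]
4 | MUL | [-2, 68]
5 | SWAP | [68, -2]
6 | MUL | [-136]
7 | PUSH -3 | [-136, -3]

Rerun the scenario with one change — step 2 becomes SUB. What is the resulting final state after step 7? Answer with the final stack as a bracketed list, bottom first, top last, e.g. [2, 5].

(re-executing from step 2 with the substitution; state before step 2: [-2])
2 | SUB | [-2]
3 | PUSH -34 | [-2, -34]
4 | MUL | [68]
5 | SWAP | [68]
6 | MUL | [68]
7 | PUSH -3 | [68, -3]

[68, -3]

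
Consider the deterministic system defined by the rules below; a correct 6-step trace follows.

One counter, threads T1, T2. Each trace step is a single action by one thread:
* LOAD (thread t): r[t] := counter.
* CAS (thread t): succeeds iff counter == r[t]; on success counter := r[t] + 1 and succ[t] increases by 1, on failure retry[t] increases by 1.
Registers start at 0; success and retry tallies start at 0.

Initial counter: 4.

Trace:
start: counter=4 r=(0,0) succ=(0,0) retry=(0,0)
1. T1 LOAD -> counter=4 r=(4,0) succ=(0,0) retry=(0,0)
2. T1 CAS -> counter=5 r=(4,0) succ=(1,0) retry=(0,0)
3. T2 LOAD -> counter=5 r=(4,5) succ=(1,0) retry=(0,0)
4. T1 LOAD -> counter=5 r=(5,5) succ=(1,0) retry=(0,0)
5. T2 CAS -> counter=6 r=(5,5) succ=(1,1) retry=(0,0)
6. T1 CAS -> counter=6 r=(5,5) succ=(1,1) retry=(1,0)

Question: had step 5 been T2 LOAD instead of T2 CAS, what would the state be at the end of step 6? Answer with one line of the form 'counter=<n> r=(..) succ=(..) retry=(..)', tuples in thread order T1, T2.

(re-executing from step 5 with the substitution; state before step 5: counter=5 r=(5,5) succ=(1,0) retry=(0,0))
5. T2 LOAD -> counter=5 r=(5,5) succ=(1,0) retry=(0,0)
6. T1 CAS -> counter=6 r=(5,5) succ=(2,0) retry=(0,0)

counter=6 r=(5,5) succ=(2,0) retry=(0,0)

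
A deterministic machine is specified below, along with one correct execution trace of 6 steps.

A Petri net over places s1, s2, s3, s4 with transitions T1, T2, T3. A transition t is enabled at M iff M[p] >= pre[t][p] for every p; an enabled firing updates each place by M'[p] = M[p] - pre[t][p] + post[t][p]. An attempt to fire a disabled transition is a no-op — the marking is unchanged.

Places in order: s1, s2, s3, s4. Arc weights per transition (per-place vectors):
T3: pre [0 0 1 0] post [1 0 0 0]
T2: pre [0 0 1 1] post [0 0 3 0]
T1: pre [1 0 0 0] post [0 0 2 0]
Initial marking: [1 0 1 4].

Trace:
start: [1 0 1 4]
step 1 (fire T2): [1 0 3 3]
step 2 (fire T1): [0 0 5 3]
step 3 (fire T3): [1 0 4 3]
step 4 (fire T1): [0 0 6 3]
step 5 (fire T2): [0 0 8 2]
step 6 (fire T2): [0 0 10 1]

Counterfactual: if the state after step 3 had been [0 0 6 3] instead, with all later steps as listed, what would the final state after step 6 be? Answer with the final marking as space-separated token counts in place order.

state after step 3 := [0 0 6 3]
step 4 (fire T1): [0 0 6 3]
step 5 (fire T2): [0 0 8 2]
step 6 (fire T2): [0 0 10 1]

0 0 10 1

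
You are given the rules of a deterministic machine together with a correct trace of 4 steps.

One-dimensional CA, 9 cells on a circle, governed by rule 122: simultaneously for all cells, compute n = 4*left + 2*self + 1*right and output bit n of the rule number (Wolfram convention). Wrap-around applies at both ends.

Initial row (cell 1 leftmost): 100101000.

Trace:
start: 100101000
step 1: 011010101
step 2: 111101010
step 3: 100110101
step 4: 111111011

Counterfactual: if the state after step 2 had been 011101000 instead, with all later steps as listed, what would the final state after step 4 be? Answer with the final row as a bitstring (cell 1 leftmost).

state after step 2 := 011101000
step 3: 110110100
step 4: 111111011

111111011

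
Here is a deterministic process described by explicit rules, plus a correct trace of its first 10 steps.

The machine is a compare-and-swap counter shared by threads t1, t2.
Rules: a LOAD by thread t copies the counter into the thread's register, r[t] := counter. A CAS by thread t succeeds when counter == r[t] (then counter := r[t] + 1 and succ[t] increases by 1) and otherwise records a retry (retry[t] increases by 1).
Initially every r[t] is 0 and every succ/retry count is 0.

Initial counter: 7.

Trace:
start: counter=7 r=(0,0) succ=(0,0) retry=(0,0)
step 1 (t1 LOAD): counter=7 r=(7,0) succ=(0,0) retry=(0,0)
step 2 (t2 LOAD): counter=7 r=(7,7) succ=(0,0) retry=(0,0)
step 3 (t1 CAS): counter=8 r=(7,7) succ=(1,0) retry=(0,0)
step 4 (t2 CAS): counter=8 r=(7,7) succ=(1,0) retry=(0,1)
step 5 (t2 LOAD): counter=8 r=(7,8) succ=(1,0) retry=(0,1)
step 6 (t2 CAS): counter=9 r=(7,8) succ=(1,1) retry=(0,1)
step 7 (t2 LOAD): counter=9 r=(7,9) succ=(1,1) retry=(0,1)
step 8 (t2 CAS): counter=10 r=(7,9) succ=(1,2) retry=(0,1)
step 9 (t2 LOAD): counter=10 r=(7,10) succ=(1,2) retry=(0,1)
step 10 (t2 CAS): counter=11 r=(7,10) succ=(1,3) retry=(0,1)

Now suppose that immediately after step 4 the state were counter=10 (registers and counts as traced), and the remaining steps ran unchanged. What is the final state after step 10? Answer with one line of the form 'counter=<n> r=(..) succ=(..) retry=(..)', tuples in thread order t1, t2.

state after step 4 := counter=10 r=(7,7) succ=(1,0) retry=(0,1)
step 5 (t2 LOAD): counter=10 r=(7,10) succ=(1,0) retry=(0,1)
step 6 (t2 CAS): counter=11 r=(7,10) succ=(1,1) retry=(0,1)
step 7 (t2 LOAD): counter=11 r=(7,11) succ=(1,1) retry=(0,1)
step 8 (t2 CAS): counter=12 r=(7,11) succ=(1,2) retry=(0,1)
step 9 (t2 LOAD): counter=12 r=(7,12) succ=(1,2) retry=(0,1)
step 10 (t2 CAS): counter=13 r=(7,12) succ=(1,3) retry=(0,1)

counter=13 r=(7,12) succ=(1,3) retry=(0,1)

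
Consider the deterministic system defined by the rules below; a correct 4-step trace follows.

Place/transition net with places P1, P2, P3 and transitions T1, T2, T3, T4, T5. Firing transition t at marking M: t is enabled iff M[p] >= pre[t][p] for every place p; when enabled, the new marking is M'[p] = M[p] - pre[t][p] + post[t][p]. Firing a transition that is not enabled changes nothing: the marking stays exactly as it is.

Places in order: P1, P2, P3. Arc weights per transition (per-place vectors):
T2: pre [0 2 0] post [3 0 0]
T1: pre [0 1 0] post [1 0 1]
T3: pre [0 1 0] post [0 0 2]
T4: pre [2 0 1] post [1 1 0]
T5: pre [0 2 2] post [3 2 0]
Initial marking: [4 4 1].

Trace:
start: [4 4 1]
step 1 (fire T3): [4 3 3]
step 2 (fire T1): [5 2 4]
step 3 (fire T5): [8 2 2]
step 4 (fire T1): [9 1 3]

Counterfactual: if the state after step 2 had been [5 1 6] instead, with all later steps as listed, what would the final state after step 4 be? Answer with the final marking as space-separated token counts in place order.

state after step 2 := [5 1 6]
step 3 (fire T5): [5 1 6]
step 4 (fire T1): [6 0 7]

6 0 7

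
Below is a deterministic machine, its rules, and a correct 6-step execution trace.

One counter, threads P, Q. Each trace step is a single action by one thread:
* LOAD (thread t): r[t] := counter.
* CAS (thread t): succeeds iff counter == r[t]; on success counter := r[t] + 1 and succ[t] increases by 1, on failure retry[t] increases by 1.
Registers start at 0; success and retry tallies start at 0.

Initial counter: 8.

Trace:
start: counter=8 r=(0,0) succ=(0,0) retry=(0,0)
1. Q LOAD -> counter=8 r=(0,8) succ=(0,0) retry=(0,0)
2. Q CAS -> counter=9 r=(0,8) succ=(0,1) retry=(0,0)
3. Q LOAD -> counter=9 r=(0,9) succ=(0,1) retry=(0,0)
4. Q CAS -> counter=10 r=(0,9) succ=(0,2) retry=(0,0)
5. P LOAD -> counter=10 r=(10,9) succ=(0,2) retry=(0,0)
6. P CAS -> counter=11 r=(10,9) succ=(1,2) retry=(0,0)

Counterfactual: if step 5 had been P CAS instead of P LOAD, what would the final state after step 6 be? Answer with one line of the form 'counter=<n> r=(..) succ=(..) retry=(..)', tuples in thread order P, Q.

(re-executing from step 5 with the substitution; state before step 5: counter=10 r=(0,9) succ=(0,2) retry=(0,0))
5. P CAS -> counter=10 r=(0,9) succ=(0,2) retry=(1,0)
6. P CAS -> counter=10 r=(0,9) succ=(0,2) retry=(2,0)

counter=10 r=(0,9) succ=(0,2) retry=(2,0)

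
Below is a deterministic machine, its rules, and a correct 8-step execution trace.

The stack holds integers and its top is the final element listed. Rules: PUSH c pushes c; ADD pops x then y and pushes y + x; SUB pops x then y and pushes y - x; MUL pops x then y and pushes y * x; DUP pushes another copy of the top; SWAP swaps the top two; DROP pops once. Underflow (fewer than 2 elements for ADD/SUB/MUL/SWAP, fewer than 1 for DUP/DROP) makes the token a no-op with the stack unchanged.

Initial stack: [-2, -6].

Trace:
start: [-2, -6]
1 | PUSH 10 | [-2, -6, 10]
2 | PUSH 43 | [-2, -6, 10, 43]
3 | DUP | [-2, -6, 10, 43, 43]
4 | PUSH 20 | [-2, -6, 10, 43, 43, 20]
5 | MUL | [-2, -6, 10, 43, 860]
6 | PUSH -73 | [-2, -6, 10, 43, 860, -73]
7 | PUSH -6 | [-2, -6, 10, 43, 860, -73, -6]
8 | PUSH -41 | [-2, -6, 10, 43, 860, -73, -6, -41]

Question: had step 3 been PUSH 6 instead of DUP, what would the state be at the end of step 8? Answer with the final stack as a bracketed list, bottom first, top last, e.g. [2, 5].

(re-executing from step 3 with the substitution; state before step 3: [-2, -6, 10, 43])
3 | PUSH 6 | [-2, -6, 10, 43, 6]
4 | PUSH 20 | [-2, -6, 10, 43, 6, 20]
5 | MUL | [-2, -6, 10, 43, 120]
6 | PUSH -73 | [-2, -6, 10, 43, 120, -73]
7 | PUSH -6 | [-2, -6, 10, 43, 120, -73, -6]
8 | PUSH -41 | [-2, -6, 10, 43, 120, -73, -6, -41]

[-2, -6, 10, 43, 120, -73, -6, -41]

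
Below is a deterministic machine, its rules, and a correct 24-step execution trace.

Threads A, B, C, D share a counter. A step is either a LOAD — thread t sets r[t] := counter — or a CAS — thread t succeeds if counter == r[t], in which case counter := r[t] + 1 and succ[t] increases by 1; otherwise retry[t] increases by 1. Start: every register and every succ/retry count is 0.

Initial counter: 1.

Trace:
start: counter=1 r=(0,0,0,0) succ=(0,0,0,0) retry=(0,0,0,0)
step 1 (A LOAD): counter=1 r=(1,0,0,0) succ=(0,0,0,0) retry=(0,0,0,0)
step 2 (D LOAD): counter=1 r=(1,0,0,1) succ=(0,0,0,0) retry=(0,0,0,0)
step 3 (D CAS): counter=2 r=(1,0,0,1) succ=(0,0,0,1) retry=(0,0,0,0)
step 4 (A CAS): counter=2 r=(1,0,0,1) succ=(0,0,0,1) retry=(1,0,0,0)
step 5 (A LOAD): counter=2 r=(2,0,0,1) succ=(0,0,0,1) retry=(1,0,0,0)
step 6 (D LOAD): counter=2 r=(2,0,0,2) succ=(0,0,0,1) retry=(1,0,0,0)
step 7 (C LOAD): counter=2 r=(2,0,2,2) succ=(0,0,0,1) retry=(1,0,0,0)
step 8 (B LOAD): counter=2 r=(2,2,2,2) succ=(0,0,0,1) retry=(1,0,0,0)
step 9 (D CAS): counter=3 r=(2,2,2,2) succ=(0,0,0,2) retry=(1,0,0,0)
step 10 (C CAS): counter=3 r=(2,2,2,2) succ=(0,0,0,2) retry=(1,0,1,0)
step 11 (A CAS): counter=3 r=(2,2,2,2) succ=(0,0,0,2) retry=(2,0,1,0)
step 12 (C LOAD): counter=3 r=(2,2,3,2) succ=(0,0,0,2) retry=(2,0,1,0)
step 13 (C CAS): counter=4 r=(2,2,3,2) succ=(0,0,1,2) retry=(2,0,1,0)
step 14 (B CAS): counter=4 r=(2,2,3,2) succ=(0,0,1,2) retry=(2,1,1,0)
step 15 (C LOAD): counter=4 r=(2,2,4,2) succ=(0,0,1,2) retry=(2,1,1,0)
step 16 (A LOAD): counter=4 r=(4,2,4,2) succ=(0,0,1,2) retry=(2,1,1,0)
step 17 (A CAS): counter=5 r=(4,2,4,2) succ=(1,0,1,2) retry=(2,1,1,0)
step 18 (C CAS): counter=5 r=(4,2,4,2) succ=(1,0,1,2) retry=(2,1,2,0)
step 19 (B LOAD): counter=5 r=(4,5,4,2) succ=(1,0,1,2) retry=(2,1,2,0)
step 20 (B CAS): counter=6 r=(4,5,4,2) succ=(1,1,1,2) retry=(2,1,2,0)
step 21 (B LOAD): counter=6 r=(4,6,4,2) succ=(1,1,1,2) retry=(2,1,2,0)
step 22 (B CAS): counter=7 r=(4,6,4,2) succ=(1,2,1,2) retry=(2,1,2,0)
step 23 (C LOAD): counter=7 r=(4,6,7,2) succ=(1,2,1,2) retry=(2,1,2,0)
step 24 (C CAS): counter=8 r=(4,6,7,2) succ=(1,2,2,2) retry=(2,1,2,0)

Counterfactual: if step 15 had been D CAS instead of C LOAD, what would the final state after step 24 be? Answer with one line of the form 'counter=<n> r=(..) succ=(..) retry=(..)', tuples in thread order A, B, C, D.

counter=8 r=(4,6,7,2) succ=(1,2,2,2) retry=(2,1,2,1)

(re-executing from step 15 with the substitution; state before step 15: counter=4 r=(2,2,3,2) succ=(0,0,1,2) retry=(2,1,1,0))
step 15 (D CAS): counter=4 r=(2,2,3,2) succ=(0,0,1,2) retry=(2,1,1,1)
step 16 (A LOAD): counter=4 r=(4,2,3,2) succ=(0,0,1,2) retry=(2,1,1,1)
step 17 (A CAS): counter=5 r=(4,2,3,2) succ=(1,0,1,2) retry=(2,1,1,1)
step 18 (C CAS): counter=5 r=(4,2,3,2) succ=(1,0,1,2) retry=(2,1,2,1)
step 19 (B LOAD): counter=5 r=(4,5,3,2) succ=(1,0,1,2) retry=(2,1,2,1)
step 20 (B CAS): counter=6 r=(4,5,3,2) succ=(1,1,1,2) retry=(2,1,2,1)
step 21 (B LOAD): counter=6 r=(4,6,3,2) succ=(1,1,1,2) retry=(2,1,2,1)
step 22 (B CAS): counter=7 r=(4,6,3,2) succ=(1,2,1,2) retry=(2,1,2,1)
step 23 (C LOAD): counter=7 r=(4,6,7,2) succ=(1,2,1,2) retry=(2,1,2,1)
step 24 (C CAS): counter=8 r=(4,6,7,2) succ=(1,2,2,2) retry=(2,1,2,1)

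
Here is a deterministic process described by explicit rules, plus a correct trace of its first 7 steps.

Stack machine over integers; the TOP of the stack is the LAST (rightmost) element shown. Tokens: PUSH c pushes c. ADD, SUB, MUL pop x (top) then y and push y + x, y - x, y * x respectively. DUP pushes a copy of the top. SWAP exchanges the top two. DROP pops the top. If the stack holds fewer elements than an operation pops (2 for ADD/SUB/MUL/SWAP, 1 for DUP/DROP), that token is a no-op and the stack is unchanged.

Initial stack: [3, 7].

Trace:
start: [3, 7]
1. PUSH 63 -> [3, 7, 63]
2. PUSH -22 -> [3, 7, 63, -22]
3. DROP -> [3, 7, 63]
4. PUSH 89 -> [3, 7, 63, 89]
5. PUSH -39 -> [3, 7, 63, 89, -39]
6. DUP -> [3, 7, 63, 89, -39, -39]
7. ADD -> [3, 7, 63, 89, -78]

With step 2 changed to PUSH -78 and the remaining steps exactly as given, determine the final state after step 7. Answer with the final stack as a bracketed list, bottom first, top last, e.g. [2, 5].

[3, 7, 63, 89, -78]

(re-executing from step 2 with the substitution; state before step 2: [3, 7, 63])
2. PUSH -78 -> [3, 7, 63, -78]
3. DROP -> [3, 7, 63]
4. PUSH 89 -> [3, 7, 63, 89]
5. PUSH -39 -> [3, 7, 63, 89, -39]
6. DUP -> [3, 7, 63, 89, -39, -39]
7. ADD -> [3, 7, 63, 89, -78]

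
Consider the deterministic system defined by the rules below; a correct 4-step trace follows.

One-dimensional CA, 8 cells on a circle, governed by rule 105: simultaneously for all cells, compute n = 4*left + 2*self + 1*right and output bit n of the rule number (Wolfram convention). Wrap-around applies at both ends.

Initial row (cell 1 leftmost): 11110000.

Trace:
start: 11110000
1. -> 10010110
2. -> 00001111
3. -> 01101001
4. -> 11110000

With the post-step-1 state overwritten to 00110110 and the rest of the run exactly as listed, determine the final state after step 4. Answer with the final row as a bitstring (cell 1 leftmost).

11101011

state after step 1 := 00110110
2. -> 10111110
3. -> 01100011
4. -> 11101011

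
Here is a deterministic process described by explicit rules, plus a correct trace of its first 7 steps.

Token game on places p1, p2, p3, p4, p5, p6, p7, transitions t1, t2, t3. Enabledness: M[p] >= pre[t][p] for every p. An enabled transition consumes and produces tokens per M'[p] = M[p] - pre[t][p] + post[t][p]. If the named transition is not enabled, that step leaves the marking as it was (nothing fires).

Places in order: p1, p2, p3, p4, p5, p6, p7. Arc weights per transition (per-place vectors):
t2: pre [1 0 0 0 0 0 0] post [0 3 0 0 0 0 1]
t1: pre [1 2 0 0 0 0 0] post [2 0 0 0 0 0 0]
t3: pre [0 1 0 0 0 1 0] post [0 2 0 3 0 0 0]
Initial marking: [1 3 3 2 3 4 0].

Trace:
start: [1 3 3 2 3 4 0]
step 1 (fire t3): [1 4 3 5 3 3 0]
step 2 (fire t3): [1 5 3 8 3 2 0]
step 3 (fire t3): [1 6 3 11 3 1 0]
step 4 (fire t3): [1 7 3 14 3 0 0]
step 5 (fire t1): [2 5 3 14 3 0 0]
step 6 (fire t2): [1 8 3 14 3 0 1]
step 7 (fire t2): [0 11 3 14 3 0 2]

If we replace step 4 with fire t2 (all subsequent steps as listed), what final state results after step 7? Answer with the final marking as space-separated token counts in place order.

0 9 3 11 3 1 1

(re-executing from step 4 with the substitution; state before step 4: [1 6 3 11 3 1 0])
step 4 (fire t2): [0 9 3 11 3 1 1]
step 5 (fire t1): [0 9 3 11 3 1 1]
step 6 (fire t2): [0 9 3 11 3 1 1]
step 7 (fire t2): [0 9 3 11 3 1 1]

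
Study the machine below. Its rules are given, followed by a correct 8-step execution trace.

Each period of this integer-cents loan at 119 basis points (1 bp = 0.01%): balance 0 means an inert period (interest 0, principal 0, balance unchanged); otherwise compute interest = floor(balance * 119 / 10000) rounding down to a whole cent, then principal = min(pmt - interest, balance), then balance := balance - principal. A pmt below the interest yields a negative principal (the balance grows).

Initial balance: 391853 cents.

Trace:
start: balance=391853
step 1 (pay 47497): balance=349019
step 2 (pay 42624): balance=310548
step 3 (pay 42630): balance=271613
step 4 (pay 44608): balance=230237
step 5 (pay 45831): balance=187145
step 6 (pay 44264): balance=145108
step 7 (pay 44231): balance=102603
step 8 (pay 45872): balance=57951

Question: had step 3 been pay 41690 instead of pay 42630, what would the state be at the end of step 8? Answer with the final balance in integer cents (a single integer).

58949

(re-executing from step 3 with the substitution; state before step 3: balance=310548)
step 3 (pay 41690): balance=272553
step 4 (pay 44608): balance=231188
step 5 (pay 45831): balance=188108
step 6 (pay 44264): balance=146082
step 7 (pay 44231): balance=103589
step 8 (pay 45872): balance=58949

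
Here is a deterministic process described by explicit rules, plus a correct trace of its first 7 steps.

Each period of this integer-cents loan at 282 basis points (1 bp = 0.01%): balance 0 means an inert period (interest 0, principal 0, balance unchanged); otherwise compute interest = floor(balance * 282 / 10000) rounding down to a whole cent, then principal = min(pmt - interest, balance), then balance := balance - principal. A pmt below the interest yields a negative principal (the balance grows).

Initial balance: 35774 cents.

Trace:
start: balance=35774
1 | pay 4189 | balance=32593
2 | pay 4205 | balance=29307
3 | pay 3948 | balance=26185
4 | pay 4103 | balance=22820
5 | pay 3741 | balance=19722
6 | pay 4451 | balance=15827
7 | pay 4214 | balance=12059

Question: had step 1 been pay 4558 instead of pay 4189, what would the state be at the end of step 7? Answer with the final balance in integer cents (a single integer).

11622

(re-executing from step 1 with the substitution; state before step 1: balance=35774)
1 | pay 4558 | balance=32224
2 | pay 4205 | balance=28927
3 | pay 3948 | balance=25794
4 | pay 4103 | balance=22418
5 | pay 3741 | balance=19309
6 | pay 4451 | balance=15402
7 | pay 4214 | balance=11622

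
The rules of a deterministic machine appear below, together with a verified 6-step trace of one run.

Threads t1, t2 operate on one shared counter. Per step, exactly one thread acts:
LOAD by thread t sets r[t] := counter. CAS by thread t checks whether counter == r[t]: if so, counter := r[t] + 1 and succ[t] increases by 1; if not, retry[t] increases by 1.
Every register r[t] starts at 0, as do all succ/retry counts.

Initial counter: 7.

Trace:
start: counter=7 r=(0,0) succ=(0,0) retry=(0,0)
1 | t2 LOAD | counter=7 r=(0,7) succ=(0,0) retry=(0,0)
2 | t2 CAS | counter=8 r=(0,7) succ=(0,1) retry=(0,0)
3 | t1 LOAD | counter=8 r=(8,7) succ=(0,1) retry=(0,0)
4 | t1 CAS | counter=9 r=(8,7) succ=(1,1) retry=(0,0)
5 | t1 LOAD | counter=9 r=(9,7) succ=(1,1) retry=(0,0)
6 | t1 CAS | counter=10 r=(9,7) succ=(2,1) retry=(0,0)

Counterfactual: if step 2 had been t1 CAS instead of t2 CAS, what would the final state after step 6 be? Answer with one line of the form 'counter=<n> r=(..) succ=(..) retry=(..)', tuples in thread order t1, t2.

counter=9 r=(8,7) succ=(2,0) retry=(1,0)

(re-executing from step 2 with the substitution; state before step 2: counter=7 r=(0,7) succ=(0,0) retry=(0,0))
2 | t1 CAS | counter=7 r=(0,7) succ=(0,0) retry=(1,0)
3 | t1 LOAD | counter=7 r=(7,7) succ=(0,0) retry=(1,0)
4 | t1 CAS | counter=8 r=(7,7) succ=(1,0) retry=(1,0)
5 | t1 LOAD | counter=8 r=(8,7) succ=(1,0) retry=(1,0)
6 | t1 CAS | counter=9 r=(8,7) succ=(2,0) retry=(1,0)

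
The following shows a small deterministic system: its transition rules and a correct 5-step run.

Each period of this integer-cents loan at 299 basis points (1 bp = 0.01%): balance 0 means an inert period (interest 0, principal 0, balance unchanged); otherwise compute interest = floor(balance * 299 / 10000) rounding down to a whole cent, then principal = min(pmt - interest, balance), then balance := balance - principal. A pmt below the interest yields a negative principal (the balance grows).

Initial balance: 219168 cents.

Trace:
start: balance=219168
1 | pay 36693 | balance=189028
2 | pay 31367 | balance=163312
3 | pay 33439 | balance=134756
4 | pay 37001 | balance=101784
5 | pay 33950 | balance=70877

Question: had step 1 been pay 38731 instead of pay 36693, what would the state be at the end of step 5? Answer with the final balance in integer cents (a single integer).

(re-executing from step 1 with the substitution; state before step 1: balance=219168)
1 | pay 38731 | balance=186990
2 | pay 31367 | balance=161214
3 | pay 33439 | balance=132595
4 | pay 37001 | balance=99558
5 | pay 33950 | balance=68584

68584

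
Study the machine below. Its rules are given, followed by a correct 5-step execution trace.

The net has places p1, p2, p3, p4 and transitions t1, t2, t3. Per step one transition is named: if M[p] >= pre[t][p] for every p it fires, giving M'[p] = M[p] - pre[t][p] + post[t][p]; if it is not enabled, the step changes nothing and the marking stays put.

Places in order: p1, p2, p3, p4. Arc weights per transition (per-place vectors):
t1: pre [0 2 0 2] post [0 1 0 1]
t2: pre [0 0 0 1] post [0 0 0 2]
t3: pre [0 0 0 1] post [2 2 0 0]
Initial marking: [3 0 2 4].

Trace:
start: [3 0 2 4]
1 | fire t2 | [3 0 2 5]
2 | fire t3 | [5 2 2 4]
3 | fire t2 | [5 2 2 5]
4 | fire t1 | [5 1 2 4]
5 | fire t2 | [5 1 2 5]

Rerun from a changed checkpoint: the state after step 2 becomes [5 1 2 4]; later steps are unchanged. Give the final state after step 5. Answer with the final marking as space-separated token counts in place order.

5 1 2 6

state after step 2 := [5 1 2 4]
3 | fire t2 | [5 1 2 5]
4 | fire t1 | [5 1 2 5]
5 | fire t2 | [5 1 2 6]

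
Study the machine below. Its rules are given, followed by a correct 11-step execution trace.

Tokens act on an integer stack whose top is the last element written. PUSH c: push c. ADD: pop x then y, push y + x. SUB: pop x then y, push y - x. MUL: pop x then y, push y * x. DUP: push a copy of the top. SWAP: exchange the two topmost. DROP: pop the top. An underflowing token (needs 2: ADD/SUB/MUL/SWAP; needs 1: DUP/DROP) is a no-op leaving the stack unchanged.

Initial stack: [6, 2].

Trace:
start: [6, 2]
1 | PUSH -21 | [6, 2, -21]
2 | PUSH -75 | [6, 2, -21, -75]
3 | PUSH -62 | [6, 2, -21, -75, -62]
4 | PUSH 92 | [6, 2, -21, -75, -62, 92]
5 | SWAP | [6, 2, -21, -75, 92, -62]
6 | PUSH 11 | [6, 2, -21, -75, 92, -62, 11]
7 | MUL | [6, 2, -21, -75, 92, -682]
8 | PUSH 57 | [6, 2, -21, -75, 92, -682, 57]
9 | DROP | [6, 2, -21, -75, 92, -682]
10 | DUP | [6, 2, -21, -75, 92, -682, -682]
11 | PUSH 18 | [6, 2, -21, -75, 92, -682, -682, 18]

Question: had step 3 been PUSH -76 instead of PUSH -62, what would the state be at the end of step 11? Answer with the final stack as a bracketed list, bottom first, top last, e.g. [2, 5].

(re-executing from step 3 with the substitution; state before step 3: [6, 2, -21, -75])
3 | PUSH -76 | [6, 2, -21, -75, -76]
4 | PUSH 92 | [6, 2, -21, -75, -76, 92]
5 | SWAP | [6, 2, -21, -75, 92, -76]
6 | PUSH 11 | [6, 2, -21, -75, 92, -76, 11]
7 | MUL | [6, 2, -21, -75, 92, -836]
8 | PUSH 57 | [6, 2, -21, -75, 92, -836, 57]
9 | DROP | [6, 2, -21, -75, 92, -836]
10 | DUP | [6, 2, -21, -75, 92, -836, -836]
11 | PUSH 18 | [6, 2, -21, -75, 92, -836, -836, 18]

[6, 2, -21, -75, 92, -836, -836, 18]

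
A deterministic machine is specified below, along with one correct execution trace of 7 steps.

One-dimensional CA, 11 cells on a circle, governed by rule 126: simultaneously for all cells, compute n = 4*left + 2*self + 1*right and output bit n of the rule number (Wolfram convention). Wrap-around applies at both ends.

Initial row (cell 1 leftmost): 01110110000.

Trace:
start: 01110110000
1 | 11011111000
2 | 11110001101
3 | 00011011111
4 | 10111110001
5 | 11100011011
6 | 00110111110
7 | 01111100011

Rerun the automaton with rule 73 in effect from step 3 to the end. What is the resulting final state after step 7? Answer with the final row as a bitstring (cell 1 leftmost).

(re-executing steps 3..7 under rule 73; state before step 3: 11110001101)
3 | 00010101101
4 | 01000001100
5 | 00011101101
6 | 01010101100
7 | 00000001101

00000001101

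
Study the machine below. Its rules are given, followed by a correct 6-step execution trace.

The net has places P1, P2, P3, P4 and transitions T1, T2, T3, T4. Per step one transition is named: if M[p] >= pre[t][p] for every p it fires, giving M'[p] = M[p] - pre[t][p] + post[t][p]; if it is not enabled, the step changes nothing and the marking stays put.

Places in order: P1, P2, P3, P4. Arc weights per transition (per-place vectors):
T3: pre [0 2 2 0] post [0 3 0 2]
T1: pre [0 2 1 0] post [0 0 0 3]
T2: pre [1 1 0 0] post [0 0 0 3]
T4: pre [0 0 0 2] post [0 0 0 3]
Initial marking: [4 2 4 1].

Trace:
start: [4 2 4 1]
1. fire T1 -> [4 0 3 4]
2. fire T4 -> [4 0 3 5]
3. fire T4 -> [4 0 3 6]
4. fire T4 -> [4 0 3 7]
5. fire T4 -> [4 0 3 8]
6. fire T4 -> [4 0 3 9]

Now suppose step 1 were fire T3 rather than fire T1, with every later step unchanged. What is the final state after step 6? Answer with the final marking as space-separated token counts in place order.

(re-executing from step 1 with the substitution; state before step 1: [4 2 4 1])
1. fire T3 -> [4 3 2 3]
2. fire T4 -> [4 3 2 4]
3. fire T4 -> [4 3 2 5]
4. fire T4 -> [4 3 2 6]
5. fire T4 -> [4 3 2 7]
6. fire T4 -> [4 3 2 8]

4 3 2 8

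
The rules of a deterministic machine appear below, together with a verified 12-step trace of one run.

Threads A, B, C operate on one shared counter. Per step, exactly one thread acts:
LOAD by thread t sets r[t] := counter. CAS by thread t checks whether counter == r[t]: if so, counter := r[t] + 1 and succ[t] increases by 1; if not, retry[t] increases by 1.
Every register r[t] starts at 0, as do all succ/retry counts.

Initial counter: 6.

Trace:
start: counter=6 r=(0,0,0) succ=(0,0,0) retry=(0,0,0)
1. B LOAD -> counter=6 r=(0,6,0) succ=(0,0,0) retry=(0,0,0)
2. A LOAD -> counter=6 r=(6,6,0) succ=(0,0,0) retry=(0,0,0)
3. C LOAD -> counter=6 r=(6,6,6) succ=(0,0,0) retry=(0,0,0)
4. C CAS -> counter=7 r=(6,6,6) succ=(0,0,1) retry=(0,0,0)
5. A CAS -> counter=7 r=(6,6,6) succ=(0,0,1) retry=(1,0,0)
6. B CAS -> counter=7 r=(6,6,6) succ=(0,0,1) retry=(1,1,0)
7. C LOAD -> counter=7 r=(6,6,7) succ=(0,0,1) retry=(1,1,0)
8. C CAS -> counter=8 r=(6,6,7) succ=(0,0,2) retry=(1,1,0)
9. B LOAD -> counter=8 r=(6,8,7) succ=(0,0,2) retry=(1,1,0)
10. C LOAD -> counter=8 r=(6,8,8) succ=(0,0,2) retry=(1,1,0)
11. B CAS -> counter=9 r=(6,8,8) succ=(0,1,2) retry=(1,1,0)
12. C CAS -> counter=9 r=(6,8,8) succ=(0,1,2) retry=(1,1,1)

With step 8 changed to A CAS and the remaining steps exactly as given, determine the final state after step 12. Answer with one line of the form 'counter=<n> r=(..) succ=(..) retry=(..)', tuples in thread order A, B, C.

(re-executing from step 8 with the substitution; state before step 8: counter=7 r=(6,6,7) succ=(0,0,1) retry=(1,1,0))
8. A CAS -> counter=7 r=(6,6,7) succ=(0,0,1) retry=(2,1,0)
9. B LOAD -> counter=7 r=(6,7,7) succ=(0,0,1) retry=(2,1,0)
10. C LOAD -> counter=7 r=(6,7,7) succ=(0,0,1) retry=(2,1,0)
11. B CAS -> counter=8 r=(6,7,7) succ=(0,1,1) retry=(2,1,0)
12. C CAS -> counter=8 r=(6,7,7) succ=(0,1,1) retry=(2,1,1)

counter=8 r=(6,7,7) succ=(0,1,1) retry=(2,1,1)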